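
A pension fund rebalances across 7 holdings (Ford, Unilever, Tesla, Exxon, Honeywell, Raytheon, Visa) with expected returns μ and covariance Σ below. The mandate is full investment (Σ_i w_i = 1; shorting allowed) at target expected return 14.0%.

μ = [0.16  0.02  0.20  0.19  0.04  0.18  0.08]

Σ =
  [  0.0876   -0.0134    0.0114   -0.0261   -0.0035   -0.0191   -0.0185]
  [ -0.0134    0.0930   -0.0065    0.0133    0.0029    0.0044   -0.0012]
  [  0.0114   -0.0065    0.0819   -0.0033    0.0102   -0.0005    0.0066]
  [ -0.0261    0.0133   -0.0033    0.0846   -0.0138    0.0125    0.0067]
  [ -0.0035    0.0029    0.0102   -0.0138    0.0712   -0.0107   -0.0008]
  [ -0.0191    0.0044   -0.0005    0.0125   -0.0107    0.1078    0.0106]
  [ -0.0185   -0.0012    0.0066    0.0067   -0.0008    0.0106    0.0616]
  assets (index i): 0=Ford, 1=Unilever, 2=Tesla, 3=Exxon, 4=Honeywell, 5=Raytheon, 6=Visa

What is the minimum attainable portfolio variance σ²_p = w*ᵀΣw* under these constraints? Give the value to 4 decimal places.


u=Σ⁻¹μ = [3.3327  0.2640  1.8502  3.1318  1.3567  1.8861  1.4589]
v=Σ⁻¹𝟙 = [25.0182  11.3662  6.4373  17.9380  19.2666  11.1747  19.6553]
a=μᵀu=2.014086  b=𝟙ᵀu=13.280447  c=𝟙ᵀv=110.856275  D=ac−b²=46.903827
λ₁=(c·0.140−b)/D = (110.856275·0.140−13.280447)/46.903827 = 0.047745
λ₂=(a−b·0.140)/D = (2.014086−13.280447·0.140)/46.903827 = 0.003301
w* = 0.047745·u + 0.003301·v:
  w_0 = 0.047745·3.3327 + 0.003301·25.0182 = 0.2417  (Ford)
  w_1 = 0.047745·0.2640 + 0.003301·11.3662 = 0.0501  (Unilever)
  w_2 = 0.047745·1.8502 + 0.003301·6.4373 = 0.1096  (Tesla)
  w_3 = 0.047745·3.1318 + 0.003301·17.9380 = 0.2087  (Exxon)
  w_4 = 0.047745·1.3567 + 0.003301·19.2666 = 0.1284  (Honeywell)
  w_5 = 0.047745·1.8861 + 0.003301·11.1747 = 0.1269  (Raytheon)
  w_6 = 0.047745·1.4589 + 0.003301·19.6553 = 0.1345  (Visa)
Σw_i=1.0000  μᵀw=0.1400
σ²=wᵀΣw=λ₁·μ_p+λ₂ = 0.047745·0.140 + 0.003301 = 0.009985 ≈ 0.0100

0.0100


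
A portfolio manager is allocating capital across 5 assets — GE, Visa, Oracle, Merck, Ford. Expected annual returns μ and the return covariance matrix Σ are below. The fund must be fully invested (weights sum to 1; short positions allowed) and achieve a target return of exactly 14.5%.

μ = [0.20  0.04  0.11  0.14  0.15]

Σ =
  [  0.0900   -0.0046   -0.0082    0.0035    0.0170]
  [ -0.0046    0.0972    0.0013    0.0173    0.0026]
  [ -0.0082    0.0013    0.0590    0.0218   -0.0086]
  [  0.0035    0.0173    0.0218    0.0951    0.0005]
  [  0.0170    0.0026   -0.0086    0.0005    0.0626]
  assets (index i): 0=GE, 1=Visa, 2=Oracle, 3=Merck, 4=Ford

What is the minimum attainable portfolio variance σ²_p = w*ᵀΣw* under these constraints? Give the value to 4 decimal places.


0.0194

g=Σ⁻¹μ = [1.9950  0.2692  2.1321  0.8498  2.1293]
h=Σ⁻¹𝟙 = [10.2572  9.3957  18.9262  4.0092  15.3668]
a=μᵀg=1.082672  b=𝟙ᵀg=7.375463  c=𝟙ᵀh=57.955169  D=ac−b²=8.348993
λ₁=(c·0.145−b)/D = (57.955169·0.145−7.375463)/8.348993 = 0.123133
λ₂=(a−b·0.145)/D = (1.082672−7.375463·0.145)/8.348993 = 0.001585
w* = 0.123133·g + 0.001585·h:
  w_0 = 0.123133·1.9950 + 0.001585·10.2572 = 0.2619  (GE)
  w_1 = 0.123133·0.2692 + 0.001585·9.3957 = 0.0480  (Visa)
  w_2 = 0.123133·2.1321 + 0.001585·18.9262 = 0.2925  (Oracle)
  w_3 = 0.123133·0.8498 + 0.001585·4.0092 = 0.1110  (Merck)
  w_4 = 0.123133·2.1293 + 0.001585·15.3668 = 0.2865  (Ford)
Σw_i=1.0000  μᵀw=0.1450
σ²=wᵀΣw=λ₁·μ_p+λ₂ = 0.123133·0.145 + 0.001585 = 0.019439 ≈ 0.0194


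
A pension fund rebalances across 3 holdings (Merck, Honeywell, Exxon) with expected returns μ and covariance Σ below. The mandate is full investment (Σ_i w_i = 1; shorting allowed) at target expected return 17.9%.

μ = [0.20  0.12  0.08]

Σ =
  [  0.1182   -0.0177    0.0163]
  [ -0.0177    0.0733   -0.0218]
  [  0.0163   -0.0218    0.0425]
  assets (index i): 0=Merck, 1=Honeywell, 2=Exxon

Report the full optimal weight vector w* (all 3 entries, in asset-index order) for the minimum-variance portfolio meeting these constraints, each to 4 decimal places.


g=Σ⁻¹μ = [1.7507  2.8556  2.6757]
h=Σ⁻¹𝟙 = [7.6343  25.5037  33.6833]
a=μᵀg=0.906866  b=𝟙ᵀg=7.281983  c=𝟙ᵀh=66.821418  D=ac−b²=7.570767
λ₁=(c·0.179−b)/D = (66.821418·0.179−7.281983)/7.570767 = 0.618042
λ₂=(a−b·0.179)/D = (0.906866−7.281983·0.179)/7.570767 = -0.052387
w* = 0.618042·g + -0.052387·h:
  w_0 = 0.618042·1.7507 + -0.052387·7.6343 = 0.6821  (Merck)
  w_1 = 0.618042·2.8556 + -0.052387·25.5037 = 0.4288  (Honeywell)
  w_2 = 0.618042·2.6757 + -0.052387·33.6833 = -0.1109  (Exxon)
Σw_i=1.0000  μᵀw=0.1790
σ²=wᵀΣw=λ₁·μ_p+λ₂ = 0.618042·0.179 + -0.052387 = 0.058243 ≈ 0.0582

0.6821  0.4288  -0.1109


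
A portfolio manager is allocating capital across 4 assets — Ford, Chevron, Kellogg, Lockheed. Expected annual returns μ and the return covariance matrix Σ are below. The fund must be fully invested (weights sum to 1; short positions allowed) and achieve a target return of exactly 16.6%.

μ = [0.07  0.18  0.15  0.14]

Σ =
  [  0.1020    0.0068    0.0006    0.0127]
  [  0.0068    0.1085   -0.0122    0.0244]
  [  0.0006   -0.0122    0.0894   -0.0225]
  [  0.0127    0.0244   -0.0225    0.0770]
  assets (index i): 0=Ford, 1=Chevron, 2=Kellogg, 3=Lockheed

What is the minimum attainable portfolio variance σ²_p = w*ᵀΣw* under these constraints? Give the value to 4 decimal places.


0.0335

u=Σ⁻¹μ = [0.3265  1.4566  2.3771  1.9974]
v=Σ⁻¹𝟙 = [7.4782  7.3612  15.6630  13.9978]
a=μᵀu=0.921250  b=𝟙ᵀu=6.157628  c=𝟙ᵀv=44.500160  D=ac−b²=3.079409
λ₁=(c·0.166−b)/D = (44.500160·0.166−6.157628)/3.079409 = 0.399232
λ₂=(a−b·0.166)/D = (0.921250−6.157628·0.166)/3.079409 = -0.032771
w* = 0.399232·u + -0.032771·v:
  w_0 = 0.399232·0.3265 + -0.032771·7.4782 = -0.1147  (Ford)
  w_1 = 0.399232·1.4566 + -0.032771·7.3612 = 0.3403  (Chevron)
  w_2 = 0.399232·2.3771 + -0.032771·15.6630 = 0.4357  (Kellogg)
  w_3 = 0.399232·1.9974 + -0.032771·13.9978 = 0.3387  (Lockheed)
Σw_i=1.0000  μᵀw=0.1660
σ²=wᵀΣw=λ₁·μ_p+λ₂ = 0.399232·0.166 + -0.032771 = 0.033501 ≈ 0.0335


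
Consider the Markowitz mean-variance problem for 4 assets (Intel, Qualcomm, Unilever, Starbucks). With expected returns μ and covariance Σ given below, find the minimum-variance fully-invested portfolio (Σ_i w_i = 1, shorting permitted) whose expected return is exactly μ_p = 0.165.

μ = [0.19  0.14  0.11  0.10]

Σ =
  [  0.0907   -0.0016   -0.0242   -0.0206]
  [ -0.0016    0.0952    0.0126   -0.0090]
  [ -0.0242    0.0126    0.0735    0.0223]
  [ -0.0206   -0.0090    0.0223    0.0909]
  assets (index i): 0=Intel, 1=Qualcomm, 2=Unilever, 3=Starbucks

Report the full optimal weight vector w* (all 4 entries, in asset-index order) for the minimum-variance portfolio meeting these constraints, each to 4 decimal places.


u=Σ⁻¹μ = [2.9260  1.4245  1.7698  1.4701]
v=Σ⁻¹𝟙 = [17.7778  10.1592  13.8855  12.6294]
a=μᵀu=1.097062  b=𝟙ᵀu=7.590407  c=𝟙ᵀv=54.451824  D=ac−b²=2.122752
λ₁=(c·0.165−b)/D = (54.451824·0.165−7.590407)/2.122752 = 0.656762
λ₂=(a−b·0.165)/D = (1.097062−7.590407·0.165)/2.122752 = -0.073186
w* = 0.656762·u + -0.073186·v:
  w_0 = 0.656762·2.9260 + -0.073186·17.7778 = 0.6206  (Intel)
  w_1 = 0.656762·1.4245 + -0.073186·10.1592 = 0.1921  (Qualcomm)
  w_2 = 0.656762·1.7698 + -0.073186·13.8855 = 0.1461  (Unilever)
  w_3 = 0.656762·1.4701 + -0.073186·12.6294 = 0.0412  (Starbucks)
Σw_i=1.0000  μᵀw=0.1650
σ²=wᵀΣw=λ₁·μ_p+λ₂ = 0.656762·0.165 + -0.073186 = 0.035180 ≈ 0.0352

0.6206  0.1921  0.1461  0.0412


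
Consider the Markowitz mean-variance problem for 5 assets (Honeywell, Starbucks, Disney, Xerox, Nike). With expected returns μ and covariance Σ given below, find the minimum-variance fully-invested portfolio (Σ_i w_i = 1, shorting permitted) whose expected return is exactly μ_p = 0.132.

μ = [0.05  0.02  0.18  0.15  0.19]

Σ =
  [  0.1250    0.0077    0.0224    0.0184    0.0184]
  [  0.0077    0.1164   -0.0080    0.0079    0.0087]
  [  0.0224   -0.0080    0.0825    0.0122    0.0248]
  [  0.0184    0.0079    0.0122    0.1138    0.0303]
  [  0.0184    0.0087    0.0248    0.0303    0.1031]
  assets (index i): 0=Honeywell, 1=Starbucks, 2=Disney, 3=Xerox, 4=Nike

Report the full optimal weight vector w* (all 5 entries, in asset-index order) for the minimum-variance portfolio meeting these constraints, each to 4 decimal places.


0.0876  0.2063  0.3446  0.1804  0.1811

x=Σ⁻¹μ = [-0.2274  0.1628  1.7760  0.8344  1.1973]
y=Σ⁻¹𝟙 = [4.3376  8.2822  9.6551  5.3204  4.3402]
a=μᵀx=0.664215  b=𝟙ᵀx=3.743150  c=𝟙ᵀy=31.935546  D=ac−b²=7.200902
λ₁=(c·0.132−b)/D = (31.935546·0.132−3.743150)/7.200902 = 0.065595
λ₂=(a−b·0.132)/D = (0.664215−3.743150·0.132)/7.200902 = 0.023625
w* = 0.065595·x + 0.023625·y:
  w_0 = 0.065595·-0.2274 + 0.023625·4.3376 = 0.0876  (Honeywell)
  w_1 = 0.065595·0.1628 + 0.023625·8.2822 = 0.2063  (Starbucks)
  w_2 = 0.065595·1.7760 + 0.023625·9.6551 = 0.3446  (Disney)
  w_3 = 0.065595·0.8344 + 0.023625·5.3204 = 0.1804  (Xerox)
  w_4 = 0.065595·1.1973 + 0.023625·4.3402 = 0.1811  (Nike)
Σw_i=1.0000  μᵀw=0.1320
σ²=wᵀΣw=λ₁·μ_p+λ₂ = 0.065595·0.132 + 0.023625 = 0.032283 ≈ 0.0323


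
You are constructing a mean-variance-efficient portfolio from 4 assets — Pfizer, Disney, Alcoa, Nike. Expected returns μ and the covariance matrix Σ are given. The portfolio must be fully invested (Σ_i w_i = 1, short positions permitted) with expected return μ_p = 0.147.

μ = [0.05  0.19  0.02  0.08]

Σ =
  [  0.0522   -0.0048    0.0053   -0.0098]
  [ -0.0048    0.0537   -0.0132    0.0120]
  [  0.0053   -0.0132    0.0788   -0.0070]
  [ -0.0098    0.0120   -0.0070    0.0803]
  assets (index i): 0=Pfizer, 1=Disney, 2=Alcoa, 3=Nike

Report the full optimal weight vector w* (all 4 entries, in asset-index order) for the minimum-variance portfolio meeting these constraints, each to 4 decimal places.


0.1553  0.6971  0.0837  0.0639

g=Σ⁻¹μ = [1.3409  3.7144  0.8461  0.6786]
h=Σ⁻¹𝟙 = [22.0135  21.5478  16.0021  13.3147]
a=μᵀg=0.843985  b=𝟙ᵀg=6.579968  c=𝟙ᵀh=72.878022  D=ac−b²=18.211983
λ₁=(c·0.147−b)/D = (72.878022·0.147−6.579968)/18.211983 = 0.226944
λ₂=(a−b·0.147)/D = (0.843985−6.579968·0.147)/18.211983 = -0.006769
w* = 0.226944·g + -0.006769·h:
  w_0 = 0.226944·1.3409 + -0.006769·22.0135 = 0.1553  (Pfizer)
  w_1 = 0.226944·3.7144 + -0.006769·21.5478 = 0.6971  (Disney)
  w_2 = 0.226944·0.8461 + -0.006769·16.0021 = 0.0837  (Alcoa)
  w_3 = 0.226944·0.6786 + -0.006769·13.3147 = 0.0639  (Nike)
Σw_i=1.0000  μᵀw=0.1470
σ²=wᵀΣw=λ₁·μ_p+λ₂ = 0.226944·0.147 + -0.006769 = 0.026592 ≈ 0.0266


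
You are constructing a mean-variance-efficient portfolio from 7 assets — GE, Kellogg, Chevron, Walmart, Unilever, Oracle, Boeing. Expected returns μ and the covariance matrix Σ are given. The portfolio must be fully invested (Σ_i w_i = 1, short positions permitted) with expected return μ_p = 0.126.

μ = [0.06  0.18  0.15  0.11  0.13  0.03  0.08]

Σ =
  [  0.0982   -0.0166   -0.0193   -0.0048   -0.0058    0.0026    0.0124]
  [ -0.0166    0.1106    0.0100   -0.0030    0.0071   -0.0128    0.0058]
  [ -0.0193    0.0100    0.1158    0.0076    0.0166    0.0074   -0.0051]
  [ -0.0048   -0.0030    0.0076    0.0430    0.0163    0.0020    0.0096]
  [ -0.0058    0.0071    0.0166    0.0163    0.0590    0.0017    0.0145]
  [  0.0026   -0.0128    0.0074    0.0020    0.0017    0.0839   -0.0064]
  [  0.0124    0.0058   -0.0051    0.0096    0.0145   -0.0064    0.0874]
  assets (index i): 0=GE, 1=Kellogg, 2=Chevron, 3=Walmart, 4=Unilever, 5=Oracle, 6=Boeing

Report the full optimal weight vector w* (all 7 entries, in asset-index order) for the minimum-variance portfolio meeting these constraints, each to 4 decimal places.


g=Σ⁻¹μ = [1.2299  1.7376  1.0306  2.1095  1.1573  0.4424  0.2944]
h=Σ⁻¹𝟙 = [13.7559  11.6108  7.0607  19.4195  7.5539  12.5336  6.6630]
a=μᵀg=0.960465  b=𝟙ᵀg=8.001600  c=𝟙ᵀh=78.597370  D=ac−b²=11.464408
λ₁=(c·0.126−b)/D = (78.597370·0.126−8.001600)/11.464408 = 0.165876
λ₂=(a−b·0.126)/D = (0.960465−8.001600·0.126)/11.464408 = -0.004164
w* = 0.165876·g + -0.004164·h:
  w_0 = 0.165876·1.2299 + -0.004164·13.7559 = 0.1467  (GE)
  w_1 = 0.165876·1.7376 + -0.004164·11.6108 = 0.2399  (Kellogg)
  w_2 = 0.165876·1.0306 + -0.004164·7.0607 = 0.1416  (Chevron)
  w_3 = 0.165876·2.1095 + -0.004164·19.4195 = 0.2691  (Walmart)
  w_4 = 0.165876·1.1573 + -0.004164·7.5539 = 0.1605  (Unilever)
  w_5 = 0.165876·0.4424 + -0.004164·12.5336 = 0.0212  (Oracle)
  w_6 = 0.165876·0.2944 + -0.004164·6.6630 = 0.0211  (Boeing)
Σw_i=1.0000  μᵀw=0.1260
σ²=wᵀΣw=λ₁·μ_p+λ₂ = 0.165876·0.126 + -0.004164 = 0.016736 ≈ 0.0167

0.1467  0.2399  0.1416  0.2691  0.1605  0.0212  0.0211


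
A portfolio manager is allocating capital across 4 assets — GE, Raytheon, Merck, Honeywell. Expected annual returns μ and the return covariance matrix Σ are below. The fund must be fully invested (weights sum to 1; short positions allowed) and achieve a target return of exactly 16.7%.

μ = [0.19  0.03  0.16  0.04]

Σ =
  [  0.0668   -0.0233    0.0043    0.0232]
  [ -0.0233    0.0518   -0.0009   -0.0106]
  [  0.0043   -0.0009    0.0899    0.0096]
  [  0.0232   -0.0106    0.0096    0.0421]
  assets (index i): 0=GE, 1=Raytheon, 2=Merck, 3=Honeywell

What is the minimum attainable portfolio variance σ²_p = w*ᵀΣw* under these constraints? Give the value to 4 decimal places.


g=Σ⁻¹μ = [3.8270  2.1222  1.7267  -1.0182]
h=Σ⁻¹𝟙 = [18.7731  31.8881  8.4617  19.5070]
a=μᵀg=1.026343  b=𝟙ᵀg=6.657691  c=𝟙ᵀh=78.629942  D=ac−b²=36.376438
λ₁=(c·0.167−b)/D = (78.629942·0.167−6.657691)/36.376438 = 0.177959
λ₂=(a−b·0.167)/D = (1.026343−6.657691·0.167)/36.376438 = -0.002350
w* = 0.177959·g + -0.002350·h:
  w_0 = 0.177959·3.8270 + -0.002350·18.7731 = 0.6369  (GE)
  w_1 = 0.177959·2.1222 + -0.002350·31.8881 = 0.3027  (Raytheon)
  w_2 = 0.177959·1.7267 + -0.002350·8.4617 = 0.2874  (Merck)
  w_3 = 0.177959·-1.0182 + -0.002350·19.5070 = -0.2271  (Honeywell)
Σw_i=1.0000  μᵀw=0.1670
σ²=wᵀΣw=λ₁·μ_p+λ₂ = 0.177959·0.167 + -0.002350 = 0.027369 ≈ 0.0274

0.0274


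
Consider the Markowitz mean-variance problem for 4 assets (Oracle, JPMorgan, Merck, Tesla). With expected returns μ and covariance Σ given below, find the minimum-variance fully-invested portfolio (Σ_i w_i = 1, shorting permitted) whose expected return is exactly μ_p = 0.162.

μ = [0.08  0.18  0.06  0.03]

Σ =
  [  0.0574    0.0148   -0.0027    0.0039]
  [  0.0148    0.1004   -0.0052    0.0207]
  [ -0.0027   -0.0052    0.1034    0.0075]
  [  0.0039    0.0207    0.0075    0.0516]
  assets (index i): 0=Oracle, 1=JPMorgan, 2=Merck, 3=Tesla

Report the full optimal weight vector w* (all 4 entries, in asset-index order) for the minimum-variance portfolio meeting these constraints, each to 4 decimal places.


0.3027  0.7322  0.2344  -0.2694

x=Σ⁻¹μ = [0.9979  1.7442  0.7156  -0.2977]
y=Σ⁻¹𝟙 = [15.5368  5.0947  9.2584  14.8160]
a=μᵀx=0.427791  b=𝟙ᵀx=3.159977  c=𝟙ᵀy=44.705990  D=ac−b²=9.139350
λ₁=(c·0.162−b)/D = (44.705990·0.162−3.159977)/9.139350 = 0.446683
λ₂=(a−b·0.162)/D = (0.427791−3.159977·0.162)/9.139350 = -0.009205
w* = 0.446683·x + -0.009205·y:
  w_0 = 0.446683·0.9979 + -0.009205·15.5368 = 0.3027  (Oracle)
  w_1 = 0.446683·1.7442 + -0.009205·5.0947 = 0.7322  (JPMorgan)
  w_2 = 0.446683·0.7156 + -0.009205·9.2584 = 0.2344  (Merck)
  w_3 = 0.446683·-0.2977 + -0.009205·14.8160 = -0.2694  (Tesla)
Σw_i=1.0000  μᵀw=0.1620
σ²=wᵀΣw=λ₁·μ_p+λ₂ = 0.446683·0.162 + -0.009205 = 0.063158 ≈ 0.0632


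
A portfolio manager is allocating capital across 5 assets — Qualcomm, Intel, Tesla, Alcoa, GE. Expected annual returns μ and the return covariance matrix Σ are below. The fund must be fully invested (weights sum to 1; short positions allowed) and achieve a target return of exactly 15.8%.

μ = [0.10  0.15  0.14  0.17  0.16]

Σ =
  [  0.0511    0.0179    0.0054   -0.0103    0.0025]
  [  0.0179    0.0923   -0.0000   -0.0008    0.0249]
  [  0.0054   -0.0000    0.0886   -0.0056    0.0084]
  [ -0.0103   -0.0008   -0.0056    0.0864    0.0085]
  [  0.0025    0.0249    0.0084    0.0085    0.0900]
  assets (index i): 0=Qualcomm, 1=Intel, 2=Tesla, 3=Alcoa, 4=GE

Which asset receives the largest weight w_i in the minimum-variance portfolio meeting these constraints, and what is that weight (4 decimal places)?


x=Σ⁻¹μ = [1.8380  0.9891  1.5013  2.1843  1.1067]
y=Σ⁻¹𝟙 = [19.0420  5.4270  10.3596  13.8967  6.8013]
a=μᵀx=1.090730  b=𝟙ᵀx=7.619257  c=𝟙ᵀy=55.526716  D=ac−b²=2.511574
λ₁=(c·0.158−b)/D = (55.526716·0.158−7.619257)/2.511574 = 0.459458
λ₂=(a−b·0.158)/D = (1.090730−7.619257·0.158)/2.511574 = -0.045037
w* = 0.459458·x + -0.045037·y:
  w_0 = 0.459458·1.8380 + -0.045037·19.0420 = -0.0131  (Qualcomm)
  w_1 = 0.459458·0.9891 + -0.045037·5.4270 = 0.2100  (Intel)
  w_2 = 0.459458·1.5013 + -0.045037·10.3596 = 0.2232  (Tesla)
  w_3 = 0.459458·2.1843 + -0.045037·13.8967 = 0.3777  (Alcoa)
  w_4 = 0.459458·1.1067 + -0.045037·6.8013 = 0.2022  (GE)
Σw_i=1.0000  μᵀw=0.1580
σ²=wᵀΣw=λ₁·μ_p+λ₂ = 0.459458·0.158 + -0.045037 = 0.027558 ≈ 0.0276

Alcoa (0.3777)


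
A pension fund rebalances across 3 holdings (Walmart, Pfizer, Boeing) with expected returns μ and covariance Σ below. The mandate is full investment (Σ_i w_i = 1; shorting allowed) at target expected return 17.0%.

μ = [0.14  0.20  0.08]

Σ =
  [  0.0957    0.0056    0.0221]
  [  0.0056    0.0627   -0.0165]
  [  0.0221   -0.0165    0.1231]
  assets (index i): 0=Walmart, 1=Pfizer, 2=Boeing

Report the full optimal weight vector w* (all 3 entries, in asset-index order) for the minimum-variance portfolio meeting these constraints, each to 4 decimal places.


p=Σ⁻¹μ = [1.0584  3.3339  0.9067]
q=Σ⁻¹𝟙 = [7.2906  17.7160  9.1892]
a=μᵀp=0.887492  b=𝟙ᵀp=5.299024  c=𝟙ᵀq=34.195823  D=ac−b²=2.268874
λ₁=(c·0.170−b)/D = (34.195823·0.170−5.299024)/2.268874 = 0.226661
λ₂=(a−b·0.170)/D = (0.887492−5.299024·0.170)/2.268874 = -0.005880
w* = 0.226661·p + -0.005880·q:
  w_0 = 0.226661·1.0584 + -0.005880·7.2906 = 0.1970  (Walmart)
  w_1 = 0.226661·3.3339 + -0.005880·17.7160 = 0.6515  (Pfizer)
  w_2 = 0.226661·0.9067 + -0.005880·9.1892 = 0.1515  (Boeing)
Σw_i=1.0000  μᵀw=0.1700
σ²=wᵀΣw=λ₁·μ_p+λ₂ = 0.226661·0.170 + -0.005880 = 0.032652 ≈ 0.0327

0.1970  0.6515  0.1515


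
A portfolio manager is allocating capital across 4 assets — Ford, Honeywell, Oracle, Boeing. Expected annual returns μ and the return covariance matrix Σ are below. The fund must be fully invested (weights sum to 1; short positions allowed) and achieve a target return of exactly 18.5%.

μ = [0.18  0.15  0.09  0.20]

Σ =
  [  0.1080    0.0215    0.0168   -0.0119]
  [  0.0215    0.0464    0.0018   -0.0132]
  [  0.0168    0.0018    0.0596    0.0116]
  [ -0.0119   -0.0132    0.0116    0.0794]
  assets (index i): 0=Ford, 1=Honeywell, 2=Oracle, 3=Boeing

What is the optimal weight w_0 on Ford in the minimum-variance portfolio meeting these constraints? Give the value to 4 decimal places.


u=Σ⁻¹μ = [1.2495  3.5581  0.4205  3.2363]
v=Σ⁻¹𝟙 = [4.4607  23.4163  11.8107  15.4304]
a=μᵀu=1.443728  b=𝟙ᵀu=8.464410  c=𝟙ᵀv=55.118098  D=ac−b²=7.929302
λ₁=(c·0.185−b)/D = (55.118098·0.185−8.464410)/7.929302 = 0.218486
λ₂=(a−b·0.185)/D = (1.443728−8.464410·0.185)/7.929302 = -0.015410
w* = 0.218486·u + -0.015410·v:
  w_0 = 0.218486·1.2495 + -0.015410·4.4607 = 0.2043  (Ford)
  w_1 = 0.218486·3.5581 + -0.015410·23.4163 = 0.4166  (Honeywell)
  w_2 = 0.218486·0.4205 + -0.015410·11.8107 = -0.0901  (Oracle)
  w_3 = 0.218486·3.2363 + -0.015410·15.4304 = 0.4693  (Boeing)
Σw_i=1.0000  μᵀw=0.1850
σ²=wᵀΣw=λ₁·μ_p+λ₂ = 0.218486·0.185 + -0.015410 = 0.025010 ≈ 0.0250

0.2043


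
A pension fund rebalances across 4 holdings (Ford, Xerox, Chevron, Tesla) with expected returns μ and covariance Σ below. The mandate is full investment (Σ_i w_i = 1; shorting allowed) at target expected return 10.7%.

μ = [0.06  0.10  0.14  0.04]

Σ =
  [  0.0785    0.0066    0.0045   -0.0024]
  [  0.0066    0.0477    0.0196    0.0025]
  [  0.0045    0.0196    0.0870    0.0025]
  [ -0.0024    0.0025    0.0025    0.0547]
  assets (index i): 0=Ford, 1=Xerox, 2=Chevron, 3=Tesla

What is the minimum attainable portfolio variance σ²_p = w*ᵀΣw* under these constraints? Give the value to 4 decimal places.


x=Σ⁻¹μ = [0.5891  1.4773  1.2277  0.6335]
y=Σ⁻¹𝟙 = [11.5758  15.6095  6.8685  17.7621]
a=μᵀx=0.380292  b=𝟙ᵀx=3.927566  c=𝟙ᵀy=51.815841  D=ac−b²=4.279349
λ₁=(c·0.107−b)/D = (51.815841·0.107−3.927566)/4.279349 = 0.377798
λ₂=(a−b·0.107)/D = (0.380292−3.927566·0.107)/4.279349 = -0.009337
w* = 0.377798·x + -0.009337·y:
  w_0 = 0.377798·0.5891 + -0.009337·11.5758 = 0.1145  (Ford)
  w_1 = 0.377798·1.4773 + -0.009337·15.6095 = 0.4124  (Xerox)
  w_2 = 0.377798·1.2277 + -0.009337·6.8685 = 0.3997  (Chevron)
  w_3 = 0.377798·0.6335 + -0.009337·17.7621 = 0.0735  (Tesla)
Σw_i=1.0000  μᵀw=0.1070
σ²=wᵀΣw=λ₁·μ_p+λ₂ = 0.377798·0.107 + -0.009337 = 0.031087 ≈ 0.0311

0.0311


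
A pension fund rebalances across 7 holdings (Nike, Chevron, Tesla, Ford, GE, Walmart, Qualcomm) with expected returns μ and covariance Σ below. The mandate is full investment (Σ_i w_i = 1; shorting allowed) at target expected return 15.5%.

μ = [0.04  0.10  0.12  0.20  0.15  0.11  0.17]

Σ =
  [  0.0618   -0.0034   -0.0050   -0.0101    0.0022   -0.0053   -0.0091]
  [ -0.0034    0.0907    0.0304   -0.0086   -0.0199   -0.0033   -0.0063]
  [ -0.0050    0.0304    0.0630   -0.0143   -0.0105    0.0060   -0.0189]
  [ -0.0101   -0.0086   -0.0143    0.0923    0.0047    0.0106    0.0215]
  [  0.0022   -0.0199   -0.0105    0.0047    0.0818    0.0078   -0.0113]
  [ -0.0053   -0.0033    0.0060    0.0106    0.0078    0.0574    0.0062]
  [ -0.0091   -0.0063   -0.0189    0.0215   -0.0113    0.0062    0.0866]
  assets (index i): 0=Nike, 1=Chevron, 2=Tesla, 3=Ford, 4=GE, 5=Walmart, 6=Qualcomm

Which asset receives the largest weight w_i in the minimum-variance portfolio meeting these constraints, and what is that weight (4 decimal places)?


g=Σ⁻¹μ = [1.6711  1.1001  3.1505  2.0944  2.6366  0.7706  2.6752]
h=Σ⁻¹𝟙 = [23.5150  11.1157  22.4054  11.4048  17.9794  11.3511  18.4187]
a=μᵀg=1.908832  b=𝟙ᵀg=14.098501  c=𝟙ᵀh=116.190151  D=ac−b²=23.019747
λ₁=(c·0.155−b)/D = (116.190151·0.155−14.098501)/23.019747 = 0.169896
λ₂=(a−b·0.155)/D = (1.908832−14.098501·0.155)/23.019747 = -0.012009
w* = 0.169896·g + -0.012009·h:
  w_0 = 0.169896·1.6711 + -0.012009·23.5150 = 0.0015  (Nike)
  w_1 = 0.169896·1.1001 + -0.012009·11.1157 = 0.0534  (Chevron)
  w_2 = 0.169896·3.1505 + -0.012009·22.4054 = 0.2662  (Tesla)
  w_3 = 0.169896·2.0944 + -0.012009·11.4048 = 0.2189  (Ford)
  w_4 = 0.169896·2.6366 + -0.012009·17.9794 = 0.2320  (GE)
  w_5 = 0.169896·0.7706 + -0.012009·11.3511 = -0.0054  (Walmart)
  w_6 = 0.169896·2.6752 + -0.012009·18.4187 = 0.2333  (Qualcomm)
Σw_i=1.0000  μᵀw=0.1550
σ²=wᵀΣw=λ₁·μ_p+λ₂ = 0.169896·0.155 + -0.012009 = 0.014325 ≈ 0.0143

Tesla (0.2662)


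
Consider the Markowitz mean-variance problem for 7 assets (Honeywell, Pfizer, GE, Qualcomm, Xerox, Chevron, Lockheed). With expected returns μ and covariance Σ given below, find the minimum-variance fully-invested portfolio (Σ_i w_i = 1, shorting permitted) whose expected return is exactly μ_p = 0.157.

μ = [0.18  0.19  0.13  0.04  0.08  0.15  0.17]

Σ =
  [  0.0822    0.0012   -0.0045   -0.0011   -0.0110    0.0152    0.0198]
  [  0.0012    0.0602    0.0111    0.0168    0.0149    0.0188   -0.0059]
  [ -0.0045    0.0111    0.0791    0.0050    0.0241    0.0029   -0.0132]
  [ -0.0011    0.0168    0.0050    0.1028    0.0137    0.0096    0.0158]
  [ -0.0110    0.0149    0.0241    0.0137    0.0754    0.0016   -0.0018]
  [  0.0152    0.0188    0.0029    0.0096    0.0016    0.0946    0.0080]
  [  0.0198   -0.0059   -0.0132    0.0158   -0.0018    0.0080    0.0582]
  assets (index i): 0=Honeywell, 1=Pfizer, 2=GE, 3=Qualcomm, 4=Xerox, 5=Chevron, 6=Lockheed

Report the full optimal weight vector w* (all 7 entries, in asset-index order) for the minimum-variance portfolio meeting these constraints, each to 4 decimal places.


0.1396  0.2223  0.1789  0.0111  0.0994  0.0650  0.2838

x=Σ⁻¹μ = [1.3784  3.1246  1.7839  -0.7886  0.2870  0.4821  3.3301]
y=Σ⁻¹𝟙 = [8.9219  11.5409  11.3859  3.2838  8.3468  4.6138  16.6317]
a=μᵀx=1.703533  b=𝟙ᵀx=9.597424  c=𝟙ᵀy=64.724727  D=ac−b²=18.150176
λ₁=(c·0.157−b)/D = (64.724727·0.157−9.597424)/18.150176 = 0.031094
λ₂=(a−b·0.157)/D = (1.703533−9.597424·0.157)/18.150176 = 0.010839
w* = 0.031094·x + 0.010839·y:
  w_0 = 0.031094·1.3784 + 0.010839·8.9219 = 0.1396  (Honeywell)
  w_1 = 0.031094·3.1246 + 0.010839·11.5409 = 0.2223  (Pfizer)
  w_2 = 0.031094·1.7839 + 0.010839·11.3859 = 0.1789  (GE)
  w_3 = 0.031094·-0.7886 + 0.010839·3.2838 = 0.0111  (Qualcomm)
  w_4 = 0.031094·0.2870 + 0.010839·8.3468 = 0.0994  (Xerox)
  w_5 = 0.031094·0.4821 + 0.010839·4.6138 = 0.0650  (Chevron)
  w_6 = 0.031094·3.3301 + 0.010839·16.6317 = 0.2838  (Lockheed)
Σw_i=1.0000  μᵀw=0.1570
σ²=wᵀΣw=λ₁·μ_p+λ₂ = 0.031094·0.157 + 0.010839 = 0.015721 ≈ 0.0157


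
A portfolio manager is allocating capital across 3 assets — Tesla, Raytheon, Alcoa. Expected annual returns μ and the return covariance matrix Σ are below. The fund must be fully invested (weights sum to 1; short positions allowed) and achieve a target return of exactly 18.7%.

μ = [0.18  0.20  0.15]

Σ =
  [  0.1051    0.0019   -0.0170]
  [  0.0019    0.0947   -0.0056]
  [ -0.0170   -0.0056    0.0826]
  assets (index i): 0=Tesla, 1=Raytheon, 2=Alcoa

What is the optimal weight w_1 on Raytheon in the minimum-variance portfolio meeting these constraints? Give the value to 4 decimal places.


g=Σ⁻¹μ = [2.0592  2.2119  2.3898]
h=Σ⁻¹𝟙 = [11.7855  11.2276  15.2933]
a=μᵀg=1.171507  b=𝟙ᵀg=6.660895  c=𝟙ᵀh=38.306353  D=ac−b²=0.508645
λ₁=(c·0.187−b)/D = (38.306353·0.187−6.660895)/0.508645 = 0.987708
λ₂=(a−b·0.187)/D = (1.171507−6.660895·0.187)/0.508645 = -0.145642
w* = 0.987708·g + -0.145642·h:
  w_0 = 0.987708·2.0592 + -0.145642·11.7855 = 0.3174  (Tesla)
  w_1 = 0.987708·2.2119 + -0.145642·11.2276 = 0.5495  (Raytheon)
  w_2 = 0.987708·2.3898 + -0.145642·15.2933 = 0.1330  (Alcoa)
Σw_i=1.0000  μᵀw=0.1870
σ²=wᵀΣw=λ₁·μ_p+λ₂ = 0.987708·0.187 + -0.145642 = 0.039059 ≈ 0.0391

0.5495


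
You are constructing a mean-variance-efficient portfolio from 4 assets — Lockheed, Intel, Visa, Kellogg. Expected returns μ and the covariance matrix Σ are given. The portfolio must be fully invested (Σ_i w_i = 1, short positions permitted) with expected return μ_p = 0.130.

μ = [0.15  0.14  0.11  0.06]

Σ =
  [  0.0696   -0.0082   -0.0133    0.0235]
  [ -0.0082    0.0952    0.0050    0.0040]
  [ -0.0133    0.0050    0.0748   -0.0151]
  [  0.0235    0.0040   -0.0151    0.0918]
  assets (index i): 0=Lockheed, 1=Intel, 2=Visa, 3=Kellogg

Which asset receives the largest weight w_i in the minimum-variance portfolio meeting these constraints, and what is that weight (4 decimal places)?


Lockheed (0.3944)

u=Σ⁻¹μ = [2.6264  1.5890  1.8759  0.2206]
v=Σ⁻¹𝟙 = [15.8067  10.5669  17.3381  9.2384]
a=μᵀu=0.836001  b=𝟙ᵀu=6.311868  c=𝟙ᵀv=52.950101  D=ac−b²=4.426680
λ₁=(c·0.130−b)/D = (52.950101·0.130−6.311868)/4.426680 = 0.129136
λ₂=(a−b·0.130)/D = (0.836001−6.311868·0.130)/4.426680 = 0.003492
w* = 0.129136·u + 0.003492·v:
  w_0 = 0.129136·2.6264 + 0.003492·15.8067 = 0.3944  (Lockheed)
  w_1 = 0.129136·1.5890 + 0.003492·10.5669 = 0.2421  (Intel)
  w_2 = 0.129136·1.8759 + 0.003492·17.3381 = 0.3028  (Visa)
  w_3 = 0.129136·0.2206 + 0.003492·9.2384 = 0.0607  (Kellogg)
Σw_i=1.0000  μᵀw=0.1300
σ²=wᵀΣw=λ₁·μ_p+λ₂ = 0.129136·0.130 + 0.003492 = 0.020280 ≈ 0.0203


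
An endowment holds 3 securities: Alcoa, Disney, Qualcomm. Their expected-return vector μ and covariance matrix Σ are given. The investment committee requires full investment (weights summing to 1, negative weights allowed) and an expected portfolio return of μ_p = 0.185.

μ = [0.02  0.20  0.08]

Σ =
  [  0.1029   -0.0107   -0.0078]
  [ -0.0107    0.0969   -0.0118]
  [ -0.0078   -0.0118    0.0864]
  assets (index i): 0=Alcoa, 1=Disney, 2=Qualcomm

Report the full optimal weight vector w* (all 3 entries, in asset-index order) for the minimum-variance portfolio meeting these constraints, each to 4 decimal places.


u=Σ⁻¹μ = [0.5287  2.2788  1.2849]
v=Σ⁻¹𝟙 = [12.2153  13.4360  14.5118]
a=μᵀu=0.569132  b=𝟙ᵀu=4.092445  c=𝟙ᵀv=40.163129  D=ac−b²=6.110026
λ₁=(c·0.185−b)/D = (40.163129·0.185−4.092445)/6.110026 = 0.546272
λ₂=(a−b·0.185)/D = (0.569132−4.092445·0.185)/6.110026 = -0.030764
w* = 0.546272·u + -0.030764·v:
  w_0 = 0.546272·0.5287 + -0.030764·12.2153 = -0.0870  (Alcoa)
  w_1 = 0.546272·2.2788 + -0.030764·13.4360 = 0.8315  (Disney)
  w_2 = 0.546272·1.2849 + -0.030764·14.5118 = 0.2555  (Qualcomm)
Σw_i=1.0000  μᵀw=0.1850
σ²=wᵀΣw=λ₁·μ_p+λ₂ = 0.546272·0.185 + -0.030764 = 0.070296 ≈ 0.0703

-0.0870  0.8315  0.2555


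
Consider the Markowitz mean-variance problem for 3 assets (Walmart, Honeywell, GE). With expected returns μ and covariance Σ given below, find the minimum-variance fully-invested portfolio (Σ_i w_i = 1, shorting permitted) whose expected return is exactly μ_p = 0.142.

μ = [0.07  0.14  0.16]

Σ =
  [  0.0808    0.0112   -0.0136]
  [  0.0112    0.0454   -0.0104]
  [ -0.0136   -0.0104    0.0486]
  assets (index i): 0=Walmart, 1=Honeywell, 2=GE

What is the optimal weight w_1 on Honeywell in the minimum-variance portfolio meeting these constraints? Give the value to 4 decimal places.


x=Σ⁻¹μ = [1.0785  3.8286  4.4133]
y=Σ⁻¹𝟙 = [13.8821  25.4528  29.9075]
a=μᵀx=1.317621  b=𝟙ᵀx=9.320346  c=𝟙ᵀy=69.242428  D=ac−b²=4.366444
λ₁=(c·0.142−b)/D = (69.242428·0.142−9.320346)/4.366444 = 0.117276
λ₂=(a−b·0.142)/D = (1.317621−9.320346·0.142)/4.366444 = -0.001344
w* = 0.117276·x + -0.001344·y:
  w_0 = 0.117276·1.0785 + -0.001344·13.8821 = 0.1078  (Walmart)
  w_1 = 0.117276·3.8286 + -0.001344·25.4528 = 0.4148  (Honeywell)
  w_2 = 0.117276·4.4133 + -0.001344·29.9075 = 0.4774  (GE)
Σw_i=1.0000  μᵀw=0.1420
σ²=wᵀΣw=λ₁·μ_p+λ₂ = 0.117276·0.142 + -0.001344 = 0.015309 ≈ 0.0153

0.4148


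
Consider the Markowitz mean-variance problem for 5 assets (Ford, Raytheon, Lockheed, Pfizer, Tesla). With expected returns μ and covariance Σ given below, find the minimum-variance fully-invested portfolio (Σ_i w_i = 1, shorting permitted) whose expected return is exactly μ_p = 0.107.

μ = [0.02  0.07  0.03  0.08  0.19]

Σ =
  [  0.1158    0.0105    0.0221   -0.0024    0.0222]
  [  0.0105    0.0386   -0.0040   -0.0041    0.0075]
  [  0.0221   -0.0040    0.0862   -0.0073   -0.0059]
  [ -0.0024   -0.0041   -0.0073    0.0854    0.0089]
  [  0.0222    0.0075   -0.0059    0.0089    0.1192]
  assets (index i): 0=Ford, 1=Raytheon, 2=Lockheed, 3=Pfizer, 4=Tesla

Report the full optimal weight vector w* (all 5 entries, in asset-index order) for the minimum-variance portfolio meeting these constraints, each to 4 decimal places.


-0.0765  0.3979  0.1625  0.2023  0.3138

x=Σ⁻¹μ = [-0.3998  1.7977  0.7156  0.9143  1.5225]
y=Σ⁻¹𝟙 = [2.7444  26.8929  13.7005  13.6397  5.8458]
a=μᵀx=0.501723  b=𝟙ᵀx=4.550280  c=𝟙ᵀy=62.823270  D=ac−b²=10.814851
λ₁=(c·0.107−b)/D = (62.823270·0.107−4.550280)/10.814851 = 0.200817
λ₂=(a−b·0.107)/D = (0.501723−4.550280·0.107)/10.814851 = 0.001372
w* = 0.200817·x + 0.001372·y:
  w_0 = 0.200817·-0.3998 + 0.001372·2.7444 = -0.0765  (Ford)
  w_1 = 0.200817·1.7977 + 0.001372·26.8929 = 0.3979  (Raytheon)
  w_2 = 0.200817·0.7156 + 0.001372·13.7005 = 0.1625  (Lockheed)
  w_3 = 0.200817·0.9143 + 0.001372·13.6397 = 0.2023  (Pfizer)
  w_4 = 0.200817·1.5225 + 0.001372·5.8458 = 0.3138  (Tesla)
Σw_i=1.0000  μᵀw=0.1070
σ²=wᵀΣw=λ₁·μ_p+λ₂ = 0.200817·0.107 + 0.001372 = 0.022860 ≈ 0.0229


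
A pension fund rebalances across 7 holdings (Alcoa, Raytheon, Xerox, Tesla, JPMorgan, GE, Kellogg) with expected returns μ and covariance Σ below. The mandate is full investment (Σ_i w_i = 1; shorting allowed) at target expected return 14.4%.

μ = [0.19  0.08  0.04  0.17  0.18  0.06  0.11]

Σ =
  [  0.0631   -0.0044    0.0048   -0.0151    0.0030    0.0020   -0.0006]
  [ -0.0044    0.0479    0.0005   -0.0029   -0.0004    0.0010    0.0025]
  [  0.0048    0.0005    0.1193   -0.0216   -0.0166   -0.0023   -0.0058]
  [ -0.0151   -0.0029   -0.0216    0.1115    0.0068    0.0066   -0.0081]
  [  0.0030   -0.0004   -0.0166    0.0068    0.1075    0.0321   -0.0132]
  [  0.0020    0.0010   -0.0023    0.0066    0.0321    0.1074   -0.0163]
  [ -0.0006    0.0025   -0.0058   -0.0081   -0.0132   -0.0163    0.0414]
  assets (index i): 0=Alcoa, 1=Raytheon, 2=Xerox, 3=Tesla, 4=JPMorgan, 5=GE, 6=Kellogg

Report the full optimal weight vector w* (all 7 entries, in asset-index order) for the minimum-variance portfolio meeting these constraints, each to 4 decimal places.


u=Σ⁻¹μ = [3.5737  1.9340  1.0982  2.4195  1.9804  0.3632  3.9936]
v=Σ⁻¹𝟙 = [19.6474  21.5296  13.9536  16.2076  11.3519  10.0970  35.8600]
a=μᵀu=2.106527  b=𝟙ᵀu=15.362561  c=𝟙ᵀv=128.647030  D=ac−b²=34.990177
λ₁=(c·0.144−b)/D = (128.647030·0.144−15.362561)/34.990177 = 0.090386
λ₂=(a−b·0.144)/D = (2.106527−15.362561·0.144)/34.990177 = -0.003020
w* = 0.090386·u + -0.003020·v:
  w_0 = 0.090386·3.5737 + -0.003020·19.6474 = 0.2637  (Alcoa)
  w_1 = 0.090386·1.9340 + -0.003020·21.5296 = 0.1098  (Raytheon)
  w_2 = 0.090386·1.0982 + -0.003020·13.9536 = 0.0571  (Xerox)
  w_3 = 0.090386·2.4195 + -0.003020·16.2076 = 0.1697  (Tesla)
  w_4 = 0.090386·1.9804 + -0.003020·11.3519 = 0.1447  (JPMorgan)
  w_5 = 0.090386·0.3632 + -0.003020·10.0970 = 0.0023  (GE)
  w_6 = 0.090386·3.9936 + -0.003020·35.8600 = 0.2527  (Kellogg)
Σw_i=1.0000  μᵀw=0.1440
σ²=wᵀΣw=λ₁·μ_p+λ₂ = 0.090386·0.144 + -0.003020 = 0.009995 ≈ 0.0100

0.2637  0.1098  0.0571  0.1697  0.1447  0.0023  0.2527


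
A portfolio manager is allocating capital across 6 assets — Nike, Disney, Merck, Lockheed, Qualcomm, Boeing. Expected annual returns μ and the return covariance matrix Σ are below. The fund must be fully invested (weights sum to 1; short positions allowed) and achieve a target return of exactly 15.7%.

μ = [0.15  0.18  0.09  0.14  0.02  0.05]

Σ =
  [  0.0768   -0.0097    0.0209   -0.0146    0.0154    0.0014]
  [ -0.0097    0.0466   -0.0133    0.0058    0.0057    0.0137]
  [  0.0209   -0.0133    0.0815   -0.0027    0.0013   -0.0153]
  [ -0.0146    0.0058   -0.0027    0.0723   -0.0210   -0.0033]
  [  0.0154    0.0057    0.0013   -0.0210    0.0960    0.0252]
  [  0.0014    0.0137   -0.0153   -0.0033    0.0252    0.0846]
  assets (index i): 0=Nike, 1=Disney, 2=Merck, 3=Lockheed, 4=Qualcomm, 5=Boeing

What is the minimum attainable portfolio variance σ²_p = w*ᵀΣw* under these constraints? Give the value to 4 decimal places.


x=Σ⁻¹μ = [2.5866  4.4587  1.2700  2.1375  -0.0624  0.1578]
y=Σ⁻¹𝟙 = [13.5035  22.5738  14.6095  18.1248  8.3677  8.7979]
a=μᵀx=1.610772  b=𝟙ᵀx=10.548391  c=𝟙ᵀy=85.977246  D=ac−b²=27.221182
λ₁=(c·0.157−b)/D = (85.977246·0.157−10.548391)/27.221182 = 0.108373
λ₂=(a−b·0.157)/D = (1.610772−10.548391·0.157)/27.221182 = -0.001665
w* = 0.108373·x + -0.001665·y:
  w_0 = 0.108373·2.5866 + -0.001665·13.5035 = 0.2578  (Nike)
  w_1 = 0.108373·4.4587 + -0.001665·22.5738 = 0.4456  (Disney)
  w_2 = 0.108373·1.2700 + -0.001665·14.6095 = 0.1133  (Merck)
  w_3 = 0.108373·2.1375 + -0.001665·18.1248 = 0.2015  (Lockheed)
  w_4 = 0.108373·-0.0624 + -0.001665·8.3677 = -0.0207  (Qualcomm)
  w_5 = 0.108373·0.1578 + -0.001665·8.7979 = 0.0025  (Boeing)
Σw_i=1.0000  μᵀw=0.1570
σ²=wᵀΣw=λ₁·μ_p+λ₂ = 0.108373·0.157 + -0.001665 = 0.015349 ≈ 0.0153

0.0153


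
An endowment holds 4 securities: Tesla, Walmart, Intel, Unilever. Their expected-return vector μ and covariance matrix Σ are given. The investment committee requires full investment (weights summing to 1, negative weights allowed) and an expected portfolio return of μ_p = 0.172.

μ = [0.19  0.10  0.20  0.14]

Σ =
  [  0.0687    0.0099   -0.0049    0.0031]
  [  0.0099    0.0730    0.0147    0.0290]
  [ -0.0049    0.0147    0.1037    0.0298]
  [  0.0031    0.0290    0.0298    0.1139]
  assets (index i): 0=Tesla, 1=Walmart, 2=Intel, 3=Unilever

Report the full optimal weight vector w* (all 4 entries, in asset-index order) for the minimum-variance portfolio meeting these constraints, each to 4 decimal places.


g=Σ⁻¹μ = [2.8150  0.3902  1.8422  0.5712]
h=Σ⁻¹𝟙 = [13.6902  8.6052  7.8761  4.1554]
a=μᵀg=1.022286  b=𝟙ᵀg=5.618650  c=𝟙ᵀh=34.326990  D=ac−b²=3.522763
λ₁=(c·0.172−b)/D = (34.326990·0.172−5.618650)/3.522763 = 0.081071
λ₂=(a−b·0.172)/D = (1.022286−5.618650·0.172)/3.522763 = 0.015862
w* = 0.081071·g + 0.015862·h:
  w_0 = 0.081071·2.8150 + 0.015862·13.6902 = 0.4454  (Tesla)
  w_1 = 0.081071·0.3902 + 0.015862·8.6052 = 0.1681  (Walmart)
  w_2 = 0.081071·1.8422 + 0.015862·7.8761 = 0.2743  (Intel)
  w_3 = 0.081071·0.5712 + 0.015862·4.1554 = 0.1122  (Unilever)
Σw_i=1.0000  μᵀw=0.1720
σ²=wᵀΣw=λ₁·μ_p+λ₂ = 0.081071·0.172 + 0.015862 = 0.029806 ≈ 0.0298

0.4454  0.1681  0.2743  0.1122


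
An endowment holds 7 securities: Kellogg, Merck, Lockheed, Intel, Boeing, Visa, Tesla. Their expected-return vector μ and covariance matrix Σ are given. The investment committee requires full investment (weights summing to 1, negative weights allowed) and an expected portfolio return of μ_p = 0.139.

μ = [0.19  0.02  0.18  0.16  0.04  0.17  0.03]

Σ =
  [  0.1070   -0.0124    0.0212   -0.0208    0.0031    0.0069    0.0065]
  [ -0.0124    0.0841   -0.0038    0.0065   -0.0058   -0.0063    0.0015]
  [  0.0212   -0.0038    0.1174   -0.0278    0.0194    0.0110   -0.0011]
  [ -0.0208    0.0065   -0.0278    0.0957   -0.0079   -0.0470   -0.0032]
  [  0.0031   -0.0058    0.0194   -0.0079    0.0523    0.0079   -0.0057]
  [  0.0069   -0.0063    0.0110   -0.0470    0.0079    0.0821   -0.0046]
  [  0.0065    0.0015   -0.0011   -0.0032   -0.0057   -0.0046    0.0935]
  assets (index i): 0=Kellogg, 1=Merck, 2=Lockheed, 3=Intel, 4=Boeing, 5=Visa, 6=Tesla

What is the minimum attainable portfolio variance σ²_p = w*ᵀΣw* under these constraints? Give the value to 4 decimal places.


g=Σ⁻¹μ = [2.0873  0.5895  1.8930  4.8743  0.1248  4.4979  0.5843]
h=Σ⁻¹𝟙 = [12.1133  14.8448  8.3497  29.8537  18.7922  27.2055  13.2190]
a=μᵀg=2.316177  b=𝟙ᵀg=14.651150  c=𝟙ᵀh=124.378163  D=ac−b²=73.425689
λ₁=(c·0.139−b)/D = (124.378163·0.139−14.651150)/73.425689 = 0.035920
λ₂=(a−b·0.139)/D = (2.316177−14.651150·0.139)/73.425689 = 0.003809
w* = 0.035920·g + 0.003809·h:
  w_0 = 0.035920·2.0873 + 0.003809·12.1133 = 0.1211  (Kellogg)
  w_1 = 0.035920·0.5895 + 0.003809·14.8448 = 0.0777  (Merck)
  w_2 = 0.035920·1.8930 + 0.003809·8.3497 = 0.0998  (Lockheed)
  w_3 = 0.035920·4.8743 + 0.003809·29.8537 = 0.2888  (Intel)
  w_4 = 0.035920·0.1248 + 0.003809·18.7922 = 0.0761  (Boeing)
  w_5 = 0.035920·4.4979 + 0.003809·27.2055 = 0.2652  (Visa)
  w_6 = 0.035920·0.5843 + 0.003809·13.2190 = 0.0713  (Tesla)
Σw_i=1.0000  μᵀw=0.1390
σ²=wᵀΣw=λ₁·μ_p+λ₂ = 0.035920·0.139 + 0.003809 = 0.008802 ≈ 0.0088

0.0088


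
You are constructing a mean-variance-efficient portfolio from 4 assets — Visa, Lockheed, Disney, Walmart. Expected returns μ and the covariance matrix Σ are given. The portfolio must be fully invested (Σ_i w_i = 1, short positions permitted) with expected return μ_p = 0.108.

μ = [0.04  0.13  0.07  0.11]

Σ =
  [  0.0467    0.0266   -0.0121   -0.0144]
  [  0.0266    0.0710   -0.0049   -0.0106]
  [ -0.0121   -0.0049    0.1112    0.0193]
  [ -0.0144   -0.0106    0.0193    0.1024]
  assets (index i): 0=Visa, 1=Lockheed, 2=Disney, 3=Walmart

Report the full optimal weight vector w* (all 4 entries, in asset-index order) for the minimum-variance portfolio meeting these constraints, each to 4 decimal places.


p=Σ⁻¹μ = [0.2561  1.9528  0.5331  1.2119]
q=Σ⁻¹𝟙 = [23.1610  7.8729  9.7781  11.9947]
a=μᵀp=0.434727  b=𝟙ᵀp=3.953795  c=𝟙ᵀq=52.806691  D=ac−b²=7.323984
λ₁=(c·0.108−b)/D = (52.806691·0.108−3.953795)/7.323984 = 0.238849
λ₂=(a−b·0.108)/D = (0.434727−3.953795·0.108)/7.323984 = 0.001054
w* = 0.238849·p + 0.001054·q:
  w_0 = 0.238849·0.2561 + 0.001054·23.1610 = 0.0856  (Visa)
  w_1 = 0.238849·1.9528 + 0.001054·7.8729 = 0.4747  (Lockheed)
  w_2 = 0.238849·0.5331 + 0.001054·9.7781 = 0.1376  (Disney)
  w_3 = 0.238849·1.2119 + 0.001054·11.9947 = 0.3021  (Walmart)
Σw_i=1.0000  μᵀw=0.1080
σ²=wᵀΣw=λ₁·μ_p+λ₂ = 0.238849·0.108 + 0.001054 = 0.026849 ≈ 0.0268

0.0856  0.4747  0.1376  0.3021
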